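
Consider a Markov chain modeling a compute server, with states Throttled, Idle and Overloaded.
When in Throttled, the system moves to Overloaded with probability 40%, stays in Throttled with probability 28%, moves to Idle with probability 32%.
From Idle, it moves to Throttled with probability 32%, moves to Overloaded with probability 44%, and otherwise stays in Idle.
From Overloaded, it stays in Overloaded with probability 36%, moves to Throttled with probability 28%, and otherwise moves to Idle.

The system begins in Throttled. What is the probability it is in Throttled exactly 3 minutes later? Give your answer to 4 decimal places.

Propagate the distribution vector 3 minutes from Throttled.
After 0 minutes: (1.0000, 0.0000, 0.0000)
After 1 minute: (0.2800, 0.3200, 0.4000)
After 2 minutes: (0.2928, 0.3104, 0.3968)
After 3 minutes: (0.2924, 0.3110, 0.3965)
P(in Throttled after 3 minutes) = 0.2924

0.2924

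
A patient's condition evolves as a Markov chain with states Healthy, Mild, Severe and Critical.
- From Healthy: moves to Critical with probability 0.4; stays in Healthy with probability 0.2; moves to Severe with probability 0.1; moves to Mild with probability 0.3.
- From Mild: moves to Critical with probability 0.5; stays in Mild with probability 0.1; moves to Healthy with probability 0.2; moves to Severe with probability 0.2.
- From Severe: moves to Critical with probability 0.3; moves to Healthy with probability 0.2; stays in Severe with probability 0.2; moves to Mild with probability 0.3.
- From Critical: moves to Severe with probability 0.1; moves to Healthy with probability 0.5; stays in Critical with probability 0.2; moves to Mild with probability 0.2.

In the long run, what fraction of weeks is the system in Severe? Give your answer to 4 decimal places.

0.1357

Let the stationary distribution be π with π = πP and π_1 + π_2 + π_3 + π_4 = 1.
π_1 = 0.2·π_1 + 0.2·π_2 + 0.2·π_3 + 0.5·π_4
π_2 = 0.3·π_1 + 0.1·π_2 + 0.3·π_3 + 0.2·π_4
π_3 = 0.1·π_1 + 0.2·π_2 + 0.2·π_3 + 0.1·π_4
Solving with the normalization constraint gives π = (0.3021, 0.2216, 0.1357, 0.3405).
So the stationary probability of Severe is 0.1357.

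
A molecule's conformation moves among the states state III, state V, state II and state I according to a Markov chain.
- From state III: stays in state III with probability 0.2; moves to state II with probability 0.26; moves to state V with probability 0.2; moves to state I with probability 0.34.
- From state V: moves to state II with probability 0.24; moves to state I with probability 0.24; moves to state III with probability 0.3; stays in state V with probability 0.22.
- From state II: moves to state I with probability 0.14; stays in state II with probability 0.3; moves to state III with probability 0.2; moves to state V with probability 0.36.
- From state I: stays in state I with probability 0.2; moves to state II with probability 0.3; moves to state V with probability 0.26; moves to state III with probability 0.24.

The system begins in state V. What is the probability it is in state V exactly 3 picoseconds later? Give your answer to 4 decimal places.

Propagate the distribution vector 3 picoseconds from state V.
After 0 picoseconds: (0.0000, 1.0000, 0.0000, 0.0000)
After 1 picosecond: (0.3000, 0.2200, 0.2400, 0.2400)
After 2 picoseconds: (0.2316, 0.2572, 0.2748, 0.2364)
After 3 picoseconds: (0.2352, 0.2633, 0.2753, 0.2262)
P(in state V after 3 picoseconds) = 0.2633

0.2633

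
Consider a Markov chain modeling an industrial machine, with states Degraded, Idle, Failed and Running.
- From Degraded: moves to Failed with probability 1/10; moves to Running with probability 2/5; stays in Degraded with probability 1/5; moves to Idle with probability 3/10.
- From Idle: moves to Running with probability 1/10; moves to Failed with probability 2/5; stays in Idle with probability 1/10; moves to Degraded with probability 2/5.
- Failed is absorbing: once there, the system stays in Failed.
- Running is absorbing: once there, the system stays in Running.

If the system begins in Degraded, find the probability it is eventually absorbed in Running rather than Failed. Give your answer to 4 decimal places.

0.6500

Let h(s) be the probability of absorption at Running starting from transient state s. Then h(Running) = 1 and h(Failed) = 0. By first-step analysis:
h(Degraded) = 0.2·h(Degraded) + 0.3·h(Idle) + 0.1·0 + 0.4·1
h(Idle) = 0.4·h(Degraded) + 0.1·h(Idle) + 0.4·0 + 0.1·1
Solving: h(Degraded) = 0.6500, h(Idle) = 0.4000.
Starting from Degraded, the probability is 0.6500.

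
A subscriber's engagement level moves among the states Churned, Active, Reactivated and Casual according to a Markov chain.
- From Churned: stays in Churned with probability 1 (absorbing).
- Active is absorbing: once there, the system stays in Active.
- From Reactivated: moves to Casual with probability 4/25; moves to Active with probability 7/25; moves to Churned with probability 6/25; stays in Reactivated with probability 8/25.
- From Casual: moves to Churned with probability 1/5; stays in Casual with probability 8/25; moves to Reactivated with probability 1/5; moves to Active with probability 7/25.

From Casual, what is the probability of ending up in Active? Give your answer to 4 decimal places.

Let h(s) be the probability of absorption at Active starting from transient state s. Then h(Active) = 1 and h(Churned) = 0. By first-step analysis:
h(Reactivated) = 0.24·0 + 0.28·1 + 0.32·h(Reactivated) + 0.16·h(Casual)
h(Casual) = 0.2·0 + 0.28·1 + 0.2·h(Reactivated) + 0.32·h(Casual)
Solving: h(Reactivated) = 0.5465, h(Casual) = 0.5725.
Starting from Casual, the probability is 0.5725.

0.5725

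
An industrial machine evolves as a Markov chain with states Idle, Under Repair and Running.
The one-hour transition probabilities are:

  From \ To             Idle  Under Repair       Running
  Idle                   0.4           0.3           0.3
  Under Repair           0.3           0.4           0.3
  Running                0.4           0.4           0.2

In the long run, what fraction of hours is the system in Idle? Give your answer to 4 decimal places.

Let the stationary distribution be π with π = πP and π_1 + π_2 + π_3 = 1.
π_1 = 0.4·π_1 + 0.3·π_2 + 0.4·π_3
π_2 = 0.3·π_1 + 0.4·π_2 + 0.4·π_3
Solving with the normalization constraint gives π = (0.3636, 0.3636, 0.2727).
So the stationary probability of Idle is 0.3636.

0.3636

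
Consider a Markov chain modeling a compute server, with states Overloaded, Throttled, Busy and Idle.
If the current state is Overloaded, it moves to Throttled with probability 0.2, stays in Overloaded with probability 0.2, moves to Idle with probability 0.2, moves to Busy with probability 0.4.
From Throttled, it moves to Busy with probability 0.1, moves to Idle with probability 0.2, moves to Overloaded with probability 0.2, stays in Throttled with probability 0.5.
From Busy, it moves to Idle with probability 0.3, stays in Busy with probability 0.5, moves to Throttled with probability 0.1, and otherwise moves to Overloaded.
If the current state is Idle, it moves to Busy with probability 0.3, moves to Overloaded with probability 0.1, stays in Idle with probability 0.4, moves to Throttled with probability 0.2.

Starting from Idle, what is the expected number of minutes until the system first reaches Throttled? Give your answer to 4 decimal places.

6.2069

Let t(s) be the expected number of minutes to first reach Throttled from state s, with t(Throttled) = 0. Conditioning on the first minute:
t(Overloaded) = 1 + 0.2·t(Overloaded) + 0.4·t(Busy) + 0.2·t(Idle)
t(Busy) = 1 + 0.1·t(Overloaded) + 0.5·t(Busy) + 0.3·t(Idle)
t(Idle) = 1 + 0.1·t(Overloaded) + 0.3·t(Busy) + 0.4·t(Idle)
Solving: t(Overloaded) = 6.2931, t(Busy) = 6.9828, t(Idle) = 6.2069.
Expected minutes from Idle to Throttled: 6.2069.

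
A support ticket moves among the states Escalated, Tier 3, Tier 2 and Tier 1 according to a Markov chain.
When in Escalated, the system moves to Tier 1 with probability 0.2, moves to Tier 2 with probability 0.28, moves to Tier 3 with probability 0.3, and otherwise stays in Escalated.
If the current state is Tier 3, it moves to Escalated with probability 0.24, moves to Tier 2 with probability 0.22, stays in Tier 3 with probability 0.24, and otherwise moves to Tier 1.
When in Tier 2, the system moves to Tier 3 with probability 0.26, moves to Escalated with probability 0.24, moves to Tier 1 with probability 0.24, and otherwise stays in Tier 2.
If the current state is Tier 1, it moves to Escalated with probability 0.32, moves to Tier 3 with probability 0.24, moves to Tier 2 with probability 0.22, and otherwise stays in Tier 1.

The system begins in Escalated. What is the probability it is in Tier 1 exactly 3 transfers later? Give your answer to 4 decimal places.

0.2406

Propagate the distribution vector 3 transfers from Escalated.
After 0 transfers: (1.0000, 0.0000, 0.0000, 0.0000)
After 1 transfer: (0.2200, 0.3000, 0.2800, 0.2000)
After 2 transfers: (0.2516, 0.2588, 0.2444, 0.2452)
After 3 transfers: (0.2546, 0.2600, 0.2449, 0.2406)
P(in Tier 1 after 3 transfers) = 0.2406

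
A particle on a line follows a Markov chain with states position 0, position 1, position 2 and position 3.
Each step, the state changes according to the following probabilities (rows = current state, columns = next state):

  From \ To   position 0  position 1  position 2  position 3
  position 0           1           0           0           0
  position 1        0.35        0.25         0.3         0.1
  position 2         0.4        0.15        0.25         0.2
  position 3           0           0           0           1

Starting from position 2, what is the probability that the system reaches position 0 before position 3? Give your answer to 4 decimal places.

Let h(s) be the probability of absorption at position 0 starting from transient state s. Then h(position 0) = 1 and h(position 3) = 0. By first-step analysis:
h(position 1) = 0.35·1 + 0.25·h(position 1) + 0.3·h(position 2) + 0.1·0
h(position 2) = 0.4·1 + 0.15·h(position 1) + 0.25·h(position 2) + 0.2·0
Solving: h(position 1) = 0.7391, h(position 2) = 0.6812.
Starting from position 2, the probability is 0.6812.

0.6812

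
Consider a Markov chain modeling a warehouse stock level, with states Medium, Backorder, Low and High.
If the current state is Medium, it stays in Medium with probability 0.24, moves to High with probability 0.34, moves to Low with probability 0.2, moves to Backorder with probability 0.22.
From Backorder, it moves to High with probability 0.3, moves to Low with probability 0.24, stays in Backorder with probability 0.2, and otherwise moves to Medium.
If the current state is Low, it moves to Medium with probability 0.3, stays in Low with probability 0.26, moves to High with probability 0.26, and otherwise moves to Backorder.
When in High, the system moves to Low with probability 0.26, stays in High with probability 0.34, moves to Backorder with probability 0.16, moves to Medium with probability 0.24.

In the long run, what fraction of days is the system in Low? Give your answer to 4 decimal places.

0.2408

Let the stationary distribution be π with π = πP and π_1 + π_2 + π_3 + π_4 = 1.
π_1 = 0.24·π_1 + 0.26·π_2 + 0.3·π_3 + 0.24·π_4
π_2 = 0.22·π_1 + 0.2·π_2 + 0.18·π_3 + 0.16·π_4
π_3 = 0.2·π_1 + 0.24·π_2 + 0.26·π_3 + 0.26·π_4
Solving with the normalization constraint gives π = (0.2582, 0.1878, 0.2408, 0.3132).
So the stationary probability of Low is 0.2408.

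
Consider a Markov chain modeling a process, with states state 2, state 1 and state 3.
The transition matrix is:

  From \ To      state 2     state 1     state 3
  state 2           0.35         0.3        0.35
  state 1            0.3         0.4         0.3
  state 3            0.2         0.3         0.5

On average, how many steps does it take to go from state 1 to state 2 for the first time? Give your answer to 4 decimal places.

3.8095

Let t(s) be the expected number of steps to first reach state 2 from state s, with t(state 2) = 0. Conditioning on the first step:
t(state 1) = 1 + 0.4·t(state 1) + 0.3·t(state 3)
t(state 3) = 1 + 0.3·t(state 1) + 0.5·t(state 3)
Solving: t(state 1) = 3.8095, t(state 3) = 4.2857.
Expected steps from state 1 to state 2: 3.8095.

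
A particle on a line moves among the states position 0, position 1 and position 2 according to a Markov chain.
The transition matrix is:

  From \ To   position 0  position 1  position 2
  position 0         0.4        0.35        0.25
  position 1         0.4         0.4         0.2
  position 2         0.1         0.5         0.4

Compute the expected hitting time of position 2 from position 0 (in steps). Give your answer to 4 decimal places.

4.3182

Let t(s) be the expected number of steps to first reach position 2 from state s, with t(position 2) = 0. Conditioning on the first step:
t(position 0) = 1 + 0.4·t(position 0) + 0.35·t(position 1)
t(position 1) = 1 + 0.4·t(position 0) + 0.4·t(position 1)
Solving: t(position 0) = 4.3182, t(position 1) = 4.5455.
Expected steps from position 0 to position 2: 4.3182.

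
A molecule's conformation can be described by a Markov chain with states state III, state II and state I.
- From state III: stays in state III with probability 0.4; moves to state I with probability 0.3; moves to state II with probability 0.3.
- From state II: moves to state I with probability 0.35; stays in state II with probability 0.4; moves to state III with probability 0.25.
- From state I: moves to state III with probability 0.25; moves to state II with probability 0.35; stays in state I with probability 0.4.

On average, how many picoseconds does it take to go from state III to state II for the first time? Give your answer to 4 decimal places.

Let t(s) be the expected number of picoseconds to first reach state II from state s, with t(state II) = 0. Conditioning on the first picosecond:
t(state III) = 1 + 0.4·t(state III) + 0.3·t(state I)
t(state I) = 1 + 0.25·t(state III) + 0.4·t(state I)
Solving: t(state III) = 3.1579, t(state I) = 2.9825.
Expected picoseconds from state III to state II: 3.1579.

3.1579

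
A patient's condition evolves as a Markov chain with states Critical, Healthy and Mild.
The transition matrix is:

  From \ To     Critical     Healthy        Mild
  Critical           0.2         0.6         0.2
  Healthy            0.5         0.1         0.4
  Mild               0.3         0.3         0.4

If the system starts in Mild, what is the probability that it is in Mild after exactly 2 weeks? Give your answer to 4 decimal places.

Sum over the intermediate state after 1 week:
P = P(Mild→Critical)·P(Critical→Mild) + P(Mild→Healthy)·P(Healthy→Mild) + P(Mild→Mild)·P(Mild→Mild)
  = 0.3×0.2 + 0.3×0.4 + 0.4×0.4
  = 0.0600 + 0.1200 + 0.1600 = 0.3400

0.3400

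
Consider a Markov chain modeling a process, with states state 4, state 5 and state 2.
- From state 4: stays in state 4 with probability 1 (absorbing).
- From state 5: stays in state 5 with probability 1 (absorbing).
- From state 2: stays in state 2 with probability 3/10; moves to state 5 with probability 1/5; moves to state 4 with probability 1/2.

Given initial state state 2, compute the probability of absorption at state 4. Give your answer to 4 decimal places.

Let h(s) be the probability of absorption at state 4 starting from transient state s. Then h(state 4) = 1 and h(state 5) = 0. By first-step analysis:
h(state 2) = 0.5·1 + 0.2·0 + 0.3·h(state 2)
Solving: h(state 2) = 0.7143.
Starting from state 2, the probability is 0.7143.

0.7143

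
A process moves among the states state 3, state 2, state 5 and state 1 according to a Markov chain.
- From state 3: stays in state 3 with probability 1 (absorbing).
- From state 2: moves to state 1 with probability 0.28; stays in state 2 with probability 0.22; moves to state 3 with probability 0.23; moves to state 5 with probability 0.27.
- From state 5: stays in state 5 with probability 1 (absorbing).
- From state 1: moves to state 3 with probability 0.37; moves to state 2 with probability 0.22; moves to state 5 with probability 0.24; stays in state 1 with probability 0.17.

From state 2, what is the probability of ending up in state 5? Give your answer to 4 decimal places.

Let h(s) be the probability of absorption at state 5 starting from transient state s. Then h(state 5) = 1 and h(state 3) = 0. By first-step analysis:
h(state 2) = 0.23·0 + 0.22·h(state 2) + 0.27·1 + 0.28·h(state 1)
h(state 1) = 0.37·0 + 0.22·h(state 2) + 0.24·1 + 0.17·h(state 1)
Solving: h(state 2) = 0.4973, h(state 1) = 0.4210.
Starting from state 2, the probability is 0.4973.

0.4973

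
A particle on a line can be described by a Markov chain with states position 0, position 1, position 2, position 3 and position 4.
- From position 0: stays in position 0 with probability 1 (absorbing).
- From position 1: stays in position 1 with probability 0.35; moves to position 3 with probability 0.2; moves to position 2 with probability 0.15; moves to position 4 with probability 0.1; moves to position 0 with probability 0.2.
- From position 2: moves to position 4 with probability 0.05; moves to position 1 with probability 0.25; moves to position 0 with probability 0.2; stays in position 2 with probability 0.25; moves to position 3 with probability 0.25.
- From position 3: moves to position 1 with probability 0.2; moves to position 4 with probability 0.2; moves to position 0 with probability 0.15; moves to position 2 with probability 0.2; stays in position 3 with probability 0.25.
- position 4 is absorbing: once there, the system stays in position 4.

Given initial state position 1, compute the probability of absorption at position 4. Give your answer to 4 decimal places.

Let h(s) be the probability of absorption at position 4 starting from transient state s. Then h(position 4) = 1 and h(position 0) = 0. By first-step analysis:
h(position 1) = 0.2·0 + 0.35·h(position 1) + 0.15·h(position 2) + 0.2·h(position 3) + 0.1·1
h(position 2) = 0.2·0 + 0.25·h(position 1) + 0.25·h(position 2) + 0.25·h(position 3) + 0.05·1
h(position 3) = 0.15·0 + 0.2·h(position 1) + 0.2·h(position 2) + 0.25·h(position 3) + 0.2·1
Solving: h(position 1) = 0.3743, h(position 2) = 0.3442, h(position 3) = 0.4583.
Starting from position 1, the probability is 0.3743.

0.3743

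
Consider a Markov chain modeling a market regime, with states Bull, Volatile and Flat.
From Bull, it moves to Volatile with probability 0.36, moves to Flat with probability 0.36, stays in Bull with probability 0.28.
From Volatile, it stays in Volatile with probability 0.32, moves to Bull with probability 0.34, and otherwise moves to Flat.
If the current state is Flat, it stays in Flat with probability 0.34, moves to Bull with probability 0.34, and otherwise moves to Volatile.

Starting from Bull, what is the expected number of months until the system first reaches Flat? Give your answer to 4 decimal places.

2.8322

Let t(s) be the expected number of months to first reach Flat from state s, with t(Flat) = 0. Conditioning on the first month:
t(Bull) = 1 + 0.28·t(Bull) + 0.36·t(Volatile)
t(Volatile) = 1 + 0.34·t(Bull) + 0.32·t(Volatile)
Solving: t(Bull) = 2.8322, t(Volatile) = 2.8867.
Expected months from Bull to Flat: 2.8322.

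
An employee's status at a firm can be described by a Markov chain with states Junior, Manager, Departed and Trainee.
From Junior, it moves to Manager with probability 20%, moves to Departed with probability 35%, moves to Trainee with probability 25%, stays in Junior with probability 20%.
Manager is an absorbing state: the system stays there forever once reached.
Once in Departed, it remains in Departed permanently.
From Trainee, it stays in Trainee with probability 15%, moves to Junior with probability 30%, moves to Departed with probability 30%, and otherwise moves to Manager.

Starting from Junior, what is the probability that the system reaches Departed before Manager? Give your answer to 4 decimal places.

0.6157

Let h(s) be the probability of absorption at Departed starting from transient state s. Then h(Departed) = 1 and h(Manager) = 0. By first-step analysis:
h(Junior) = 0.2·h(Junior) + 0.2·0 + 0.35·1 + 0.25·h(Trainee)
h(Trainee) = 0.3·h(Junior) + 0.25·0 + 0.3·1 + 0.15·h(Trainee)
Solving: h(Junior) = 0.6157, h(Trainee) = 0.5702.
Starting from Junior, the probability is 0.6157.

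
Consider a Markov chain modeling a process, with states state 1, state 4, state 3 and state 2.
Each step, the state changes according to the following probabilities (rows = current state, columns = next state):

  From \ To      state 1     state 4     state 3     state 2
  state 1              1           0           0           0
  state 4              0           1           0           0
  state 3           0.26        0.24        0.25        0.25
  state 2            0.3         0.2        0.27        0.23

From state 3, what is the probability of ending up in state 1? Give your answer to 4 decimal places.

Let h(s) be the probability of absorption at state 1 starting from transient state s. Then h(state 1) = 1 and h(state 4) = 0. By first-step analysis:
h(state 3) = 0.26·1 + 0.24·0 + 0.25·h(state 3) + 0.25·h(state 2)
h(state 2) = 0.3·1 + 0.2·0 + 0.27·h(state 3) + 0.23·h(state 2)
Solving: h(state 3) = 0.5396, h(state 2) = 0.5788.
Starting from state 3, the probability is 0.5396.

0.5396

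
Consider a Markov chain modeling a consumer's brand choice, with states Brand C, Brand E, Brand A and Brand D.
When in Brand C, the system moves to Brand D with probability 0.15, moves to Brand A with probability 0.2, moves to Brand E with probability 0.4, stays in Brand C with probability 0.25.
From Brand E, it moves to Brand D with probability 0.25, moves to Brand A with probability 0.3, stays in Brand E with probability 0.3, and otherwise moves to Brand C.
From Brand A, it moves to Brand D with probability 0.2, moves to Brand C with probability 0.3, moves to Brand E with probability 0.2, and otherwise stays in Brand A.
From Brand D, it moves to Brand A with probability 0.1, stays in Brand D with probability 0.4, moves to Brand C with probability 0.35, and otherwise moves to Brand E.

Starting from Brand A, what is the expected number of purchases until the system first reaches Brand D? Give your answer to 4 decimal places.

Let t(s) be the expected number of purchases to first reach Brand D from state s, with t(Brand D) = 0. Conditioning on the first purchase:
t(Brand C) = 1 + 0.25·t(Brand C) + 0.4·t(Brand E) + 0.2·t(Brand A)
t(Brand E) = 1 + 0.15·t(Brand C) + 0.3·t(Brand E) + 0.3·t(Brand A)
t(Brand A) = 1 + 0.3·t(Brand C) + 0.2·t(Brand E) + 0.3·t(Brand A)
Solving: t(Brand C) = 5.1399, t(Brand E) = 4.6565, t(Brand A) = 4.9618.
Expected purchases from Brand A to Brand D: 4.9618.

4.9618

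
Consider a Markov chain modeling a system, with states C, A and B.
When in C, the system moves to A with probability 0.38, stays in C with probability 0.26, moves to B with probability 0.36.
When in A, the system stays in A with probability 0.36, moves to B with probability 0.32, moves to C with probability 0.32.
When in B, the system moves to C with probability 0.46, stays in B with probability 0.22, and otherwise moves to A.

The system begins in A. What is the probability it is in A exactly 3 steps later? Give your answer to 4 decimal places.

Propagate the distribution vector 3 steps from A.
After 0 steps: (0.0000, 1.0000, 0.0000)
After 1 step: (0.3200, 0.3600, 0.3200)
After 2 steps: (0.3456, 0.3536, 0.3008)
After 3 steps: (0.3414, 0.3549, 0.3037)
P(in A after 3 steps) = 0.3549

0.3549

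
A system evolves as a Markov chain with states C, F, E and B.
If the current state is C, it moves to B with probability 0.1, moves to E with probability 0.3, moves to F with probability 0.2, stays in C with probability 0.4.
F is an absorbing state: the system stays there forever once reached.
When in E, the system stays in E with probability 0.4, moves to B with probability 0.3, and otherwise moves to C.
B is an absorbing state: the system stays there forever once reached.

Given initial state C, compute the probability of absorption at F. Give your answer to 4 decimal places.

Let h(s) be the probability of absorption at F starting from transient state s. Then h(F) = 1 and h(B) = 0. By first-step analysis:
h(C) = 0.4·h(C) + 0.2·1 + 0.3·h(E) + 0.1·0
h(E) = 0.3·h(C) + 0.4·h(E) + 0.3·0
Solving: h(C) = 0.4444, h(E) = 0.2222.
Starting from C, the probability is 0.4444.

0.4444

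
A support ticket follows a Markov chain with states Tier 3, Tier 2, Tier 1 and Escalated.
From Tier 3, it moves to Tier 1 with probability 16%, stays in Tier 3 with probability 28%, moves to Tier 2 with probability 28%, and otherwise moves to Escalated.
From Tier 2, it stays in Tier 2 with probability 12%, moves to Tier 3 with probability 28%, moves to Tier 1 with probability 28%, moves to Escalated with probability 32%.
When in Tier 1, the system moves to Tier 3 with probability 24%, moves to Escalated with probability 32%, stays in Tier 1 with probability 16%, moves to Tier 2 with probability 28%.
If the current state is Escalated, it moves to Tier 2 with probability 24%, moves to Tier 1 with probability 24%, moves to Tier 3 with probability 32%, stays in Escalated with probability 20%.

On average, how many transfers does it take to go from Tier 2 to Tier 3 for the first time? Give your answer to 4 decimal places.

3.5482

Let t(s) be the expected number of transfers to first reach Tier 3 from state s, with t(Tier 3) = 0. Conditioning on the first transfer:
t(Tier 2) = 1 + 0.12·t(Tier 2) + 0.28·t(Tier 1) + 0.32·t(Escalated)
t(Tier 1) = 1 + 0.28·t(Tier 2) + 0.16·t(Tier 1) + 0.32·t(Escalated)
t(Escalated) = 1 + 0.24·t(Tier 2) + 0.24·t(Tier 1) + 0.2·t(Escalated)
Solving: t(Tier 2) = 3.5482, t(Tier 1) = 3.6749, t(Escalated) = 3.4169.
Expected transfers from Tier 2 to Tier 3: 3.5482.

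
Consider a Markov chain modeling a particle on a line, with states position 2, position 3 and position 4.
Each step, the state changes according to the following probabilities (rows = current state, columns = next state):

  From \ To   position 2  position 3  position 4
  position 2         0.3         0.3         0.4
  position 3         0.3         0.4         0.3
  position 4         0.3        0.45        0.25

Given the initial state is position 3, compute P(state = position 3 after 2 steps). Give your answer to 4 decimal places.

Sum over the intermediate state after 1 step:
P = P(position 3→position 2)·P(position 2→position 3) + P(position 3→position 3)·P(position 3→position 3) + P(position 3→position 4)·P(position 4→position 3)
  = 0.3×0.3 + 0.4×0.4 + 0.3×0.45
  = 0.0900 + 0.1600 + 0.1350 = 0.3850

0.3850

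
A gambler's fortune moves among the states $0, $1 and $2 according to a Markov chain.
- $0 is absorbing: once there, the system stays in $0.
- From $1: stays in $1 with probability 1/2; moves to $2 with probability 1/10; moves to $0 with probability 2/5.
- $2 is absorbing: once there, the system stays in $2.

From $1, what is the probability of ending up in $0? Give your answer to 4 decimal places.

Let h(s) be the probability of absorption at $0 starting from transient state s. Then h($0) = 1 and h($2) = 0. By first-step analysis:
h($1) = 0.4·1 + 0.5·h($1) + 0.1·0
Solving: h($1) = 0.8000.
Starting from $1, the probability is 0.8000.

0.8000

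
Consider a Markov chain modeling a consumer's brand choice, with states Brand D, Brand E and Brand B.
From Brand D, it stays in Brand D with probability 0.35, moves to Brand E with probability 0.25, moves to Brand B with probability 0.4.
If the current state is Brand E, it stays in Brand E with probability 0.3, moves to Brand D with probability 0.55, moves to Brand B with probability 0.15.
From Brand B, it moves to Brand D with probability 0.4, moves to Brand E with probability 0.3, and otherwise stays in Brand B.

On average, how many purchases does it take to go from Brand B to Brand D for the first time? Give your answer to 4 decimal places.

Let t(s) be the expected number of purchases to first reach Brand D from state s, with t(Brand D) = 0. Conditioning on the first purchase:
t(Brand E) = 1 + 0.3·t(Brand E) + 0.15·t(Brand B)
t(Brand B) = 1 + 0.3·t(Brand E) + 0.3·t(Brand B)
Solving: t(Brand E) = 1.9101, t(Brand B) = 2.2472.
Expected purchases from Brand B to Brand D: 2.2472.

2.2472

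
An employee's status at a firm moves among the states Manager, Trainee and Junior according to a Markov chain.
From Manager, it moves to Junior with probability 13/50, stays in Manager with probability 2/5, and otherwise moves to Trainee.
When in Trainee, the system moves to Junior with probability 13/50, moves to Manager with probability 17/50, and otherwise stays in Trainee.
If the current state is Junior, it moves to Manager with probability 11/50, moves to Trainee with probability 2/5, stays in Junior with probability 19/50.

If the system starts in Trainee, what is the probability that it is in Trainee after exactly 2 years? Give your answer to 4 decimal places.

Sum over the intermediate state after 1 year:
P = P(Trainee→Manager)·P(Manager→Trainee) + P(Trainee→Trainee)·P(Trainee→Trainee) + P(Trainee→Junior)·P(Junior→Trainee)
  = 0.34×0.34 + 0.4×0.4 + 0.26×0.4
  = 0.1156 + 0.1600 + 0.1040 = 0.3796

0.3796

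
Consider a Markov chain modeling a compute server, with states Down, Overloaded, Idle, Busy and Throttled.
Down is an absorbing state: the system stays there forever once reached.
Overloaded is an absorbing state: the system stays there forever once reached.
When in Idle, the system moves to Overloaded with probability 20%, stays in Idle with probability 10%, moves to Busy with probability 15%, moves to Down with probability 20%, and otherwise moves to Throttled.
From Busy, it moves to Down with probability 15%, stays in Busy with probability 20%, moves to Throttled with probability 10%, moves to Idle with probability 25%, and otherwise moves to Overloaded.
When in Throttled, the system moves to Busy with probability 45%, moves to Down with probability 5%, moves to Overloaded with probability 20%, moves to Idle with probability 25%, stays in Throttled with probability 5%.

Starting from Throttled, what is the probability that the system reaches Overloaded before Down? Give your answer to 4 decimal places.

0.6705

Let h(s) be the probability of absorption at Overloaded starting from transient state s. Then h(Overloaded) = 1 and h(Down) = 0. By first-step analysis:
h(Idle) = 0.2·0 + 0.2·1 + 0.1·h(Idle) + 0.15·h(Busy) + 0.35·h(Throttled)
h(Busy) = 0.15·0 + 0.3·1 + 0.25·h(Idle) + 0.2·h(Busy) + 0.1·h(Throttled)
h(Throttled) = 0.05·0 + 0.2·1 + 0.25·h(Idle) + 0.45·h(Busy) + 0.05·h(Throttled)
Solving: h(Idle) = 0.5902, h(Busy) = 0.6433, h(Throttled) = 0.6705.
Starting from Throttled, the probability is 0.6705.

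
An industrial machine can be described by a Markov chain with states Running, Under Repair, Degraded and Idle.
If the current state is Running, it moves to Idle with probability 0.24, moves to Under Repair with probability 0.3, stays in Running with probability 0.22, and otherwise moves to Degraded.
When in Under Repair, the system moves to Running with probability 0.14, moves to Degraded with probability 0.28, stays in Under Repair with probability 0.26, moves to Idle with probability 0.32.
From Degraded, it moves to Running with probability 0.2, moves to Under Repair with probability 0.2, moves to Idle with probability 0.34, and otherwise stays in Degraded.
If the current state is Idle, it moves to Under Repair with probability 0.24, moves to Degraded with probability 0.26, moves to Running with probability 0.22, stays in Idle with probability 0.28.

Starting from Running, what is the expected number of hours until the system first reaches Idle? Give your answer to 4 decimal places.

3.4882

Let t(s) be the expected number of hours to first reach Idle from state s, with t(Idle) = 0. Conditioning on the first hour:
t(Running) = 1 + 0.22·t(Running) + 0.3·t(Under Repair) + 0.24·t(Degraded)
t(Under Repair) = 1 + 0.14·t(Running) + 0.26·t(Under Repair) + 0.28·t(Degraded)
t(Degraded) = 1 + 0.2·t(Running) + 0.2·t(Under Repair) + 0.26·t(Degraded)
Solving: t(Running) = 3.4882, t(Under Repair) = 3.2073, t(Degraded) = 3.1610.
Expected hours from Running to Idle: 3.4882.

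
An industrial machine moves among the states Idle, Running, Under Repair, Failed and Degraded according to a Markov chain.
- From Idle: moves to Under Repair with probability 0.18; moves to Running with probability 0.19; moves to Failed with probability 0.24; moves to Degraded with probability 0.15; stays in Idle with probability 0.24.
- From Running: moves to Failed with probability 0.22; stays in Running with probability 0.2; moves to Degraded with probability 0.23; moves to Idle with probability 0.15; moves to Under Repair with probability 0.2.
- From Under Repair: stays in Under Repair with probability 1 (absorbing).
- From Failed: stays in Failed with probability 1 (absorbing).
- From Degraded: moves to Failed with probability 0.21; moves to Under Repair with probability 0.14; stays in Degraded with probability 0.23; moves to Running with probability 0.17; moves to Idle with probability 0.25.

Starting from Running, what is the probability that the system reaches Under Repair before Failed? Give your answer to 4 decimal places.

0.4527

Let h(s) be the probability of absorption at Under Repair starting from transient state s. Then h(Under Repair) = 1 and h(Failed) = 0. By first-step analysis:
h(Idle) = 0.24·h(Idle) + 0.19·h(Running) + 0.18·1 + 0.24·0 + 0.15·h(Degraded)
h(Running) = 0.15·h(Idle) + 0.2·h(Running) + 0.2·1 + 0.22·0 + 0.23·h(Degraded)
h(Degraded) = 0.25·h(Idle) + 0.17·h(Running) + 0.14·1 + 0.21·0 + 0.23·h(Degraded)
Solving: h(Idle) = 0.4334, h(Running) = 0.4527, h(Degraded) = 0.4225.
Starting from Running, the probability is 0.4527.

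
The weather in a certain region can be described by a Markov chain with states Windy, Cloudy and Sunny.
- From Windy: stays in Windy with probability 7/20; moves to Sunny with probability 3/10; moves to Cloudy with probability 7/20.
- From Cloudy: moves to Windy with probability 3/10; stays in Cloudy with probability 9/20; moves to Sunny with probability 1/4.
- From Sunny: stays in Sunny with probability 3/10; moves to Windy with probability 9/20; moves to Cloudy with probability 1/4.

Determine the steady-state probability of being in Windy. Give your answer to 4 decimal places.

0.3603

Let the stationary distribution be π with π = πP and π_1 + π_2 + π_3 = 1.
π_1 = 0.35·π_1 + 0.3·π_2 + 0.45·π_3
π_2 = 0.35·π_1 + 0.45·π_2 + 0.25·π_3
Solving with the normalization constraint gives π = (0.3603, 0.3575, 0.2821).
So the stationary probability of Windy is 0.3603.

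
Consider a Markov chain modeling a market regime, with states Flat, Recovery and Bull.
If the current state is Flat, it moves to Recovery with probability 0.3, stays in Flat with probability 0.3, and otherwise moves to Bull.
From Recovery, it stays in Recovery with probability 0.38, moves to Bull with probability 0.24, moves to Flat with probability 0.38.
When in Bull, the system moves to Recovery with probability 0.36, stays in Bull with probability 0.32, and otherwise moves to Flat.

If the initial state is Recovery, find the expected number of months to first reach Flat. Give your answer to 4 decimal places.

Let t(s) be the expected number of months to first reach Flat from state s, with t(Flat) = 0. Conditioning on the first month:
t(Recovery) = 1 + 0.38·t(Recovery) + 0.24·t(Bull)
t(Bull) = 1 + 0.36·t(Recovery) + 0.32·t(Bull)
Solving: t(Recovery) = 2.7446, t(Bull) = 2.9236.
Expected months from Recovery to Flat: 2.7446.

2.7446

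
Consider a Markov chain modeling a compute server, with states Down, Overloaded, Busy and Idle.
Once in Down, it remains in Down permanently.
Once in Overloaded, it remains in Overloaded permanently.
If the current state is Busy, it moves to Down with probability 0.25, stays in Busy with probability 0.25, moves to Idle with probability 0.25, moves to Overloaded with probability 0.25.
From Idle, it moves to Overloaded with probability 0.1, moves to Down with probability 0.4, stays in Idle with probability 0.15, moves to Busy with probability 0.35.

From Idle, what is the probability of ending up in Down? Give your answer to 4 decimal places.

0.7045

Let h(s) be the probability of absorption at Down starting from transient state s. Then h(Down) = 1 and h(Overloaded) = 0. By first-step analysis:
h(Busy) = 0.25·1 + 0.25·0 + 0.25·h(Busy) + 0.25·h(Idle)
h(Idle) = 0.4·1 + 0.1·0 + 0.35·h(Busy) + 0.15·h(Idle)
Solving: h(Busy) = 0.5682, h(Idle) = 0.7045.
Starting from Idle, the probability is 0.7045.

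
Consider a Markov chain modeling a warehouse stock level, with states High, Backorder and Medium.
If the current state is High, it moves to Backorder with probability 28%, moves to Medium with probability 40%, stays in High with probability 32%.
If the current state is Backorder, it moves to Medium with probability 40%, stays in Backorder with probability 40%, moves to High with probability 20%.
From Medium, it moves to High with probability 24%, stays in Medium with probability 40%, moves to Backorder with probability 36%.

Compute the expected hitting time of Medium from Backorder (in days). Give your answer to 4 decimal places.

2.5000

Let t(s) be the expected number of days to first reach Medium from state s, with t(Medium) = 0. Conditioning on the first day:
t(High) = 1 + 0.32·t(High) + 0.28·t(Backorder)
t(Backorder) = 1 + 0.2·t(High) + 0.4·t(Backorder)
Solving: t(High) = 2.5000, t(Backorder) = 2.5000.
Expected days from Backorder to Medium: 2.5000.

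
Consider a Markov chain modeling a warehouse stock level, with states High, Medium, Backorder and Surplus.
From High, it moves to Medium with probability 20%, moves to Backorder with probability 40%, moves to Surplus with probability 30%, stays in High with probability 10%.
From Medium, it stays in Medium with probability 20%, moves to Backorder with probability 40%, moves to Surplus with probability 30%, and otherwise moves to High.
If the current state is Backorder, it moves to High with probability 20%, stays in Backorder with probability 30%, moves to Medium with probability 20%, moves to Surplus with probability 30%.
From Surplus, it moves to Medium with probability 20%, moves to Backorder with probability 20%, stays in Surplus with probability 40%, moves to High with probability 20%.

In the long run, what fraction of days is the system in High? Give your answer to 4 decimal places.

Let the stationary distribution be π with π = πP and π_1 + π_2 + π_3 + π_4 = 1.
π_1 = 0.1·π_1 + 0.1·π_2 + 0.2·π_3 + 0.2·π_4
π_2 = 0.2·π_1 + 0.2·π_2 + 0.2·π_3 + 0.2·π_4
π_3 = 0.4·π_1 + 0.4·π_2 + 0.3·π_3 + 0.2·π_4
Solving with the normalization constraint gives π = (0.1636, 0.2000, 0.3030, 0.3333).
So the stationary probability of High is 0.1636.

0.1636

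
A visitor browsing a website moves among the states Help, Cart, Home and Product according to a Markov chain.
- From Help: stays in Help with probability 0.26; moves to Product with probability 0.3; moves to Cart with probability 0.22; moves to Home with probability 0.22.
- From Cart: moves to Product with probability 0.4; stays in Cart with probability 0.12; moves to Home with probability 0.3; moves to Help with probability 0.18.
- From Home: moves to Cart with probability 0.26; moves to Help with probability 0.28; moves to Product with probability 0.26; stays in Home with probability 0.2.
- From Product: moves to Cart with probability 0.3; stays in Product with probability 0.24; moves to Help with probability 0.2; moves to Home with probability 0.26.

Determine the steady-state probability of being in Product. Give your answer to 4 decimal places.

Let the stationary distribution be π with π = πP and π_1 + π_2 + π_3 + π_4 = 1.
π_1 = 0.26·π_1 + 0.18·π_2 + 0.28·π_3 + 0.2·π_4
π_2 = 0.22·π_1 + 0.12·π_2 + 0.26·π_3 + 0.3·π_4
π_3 = 0.22·π_1 + 0.3·π_2 + 0.2·π_3 + 0.26·π_4
Solving with the normalization constraint gives π = (0.2287, 0.2304, 0.2453, 0.2955).
So the stationary probability of Product is 0.2955.

0.2955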